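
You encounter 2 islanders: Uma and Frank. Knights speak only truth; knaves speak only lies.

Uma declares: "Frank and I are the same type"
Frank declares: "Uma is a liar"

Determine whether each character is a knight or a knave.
Uma is a knave.
Frank is a knight.

Verification:
- Uma (knave) says "Frank and I are the same type" - this is FALSE (a lie) because Uma is a knave and Frank is a knight.
- Frank (knight) says "Uma is a liar" - this is TRUE because Uma is a knave.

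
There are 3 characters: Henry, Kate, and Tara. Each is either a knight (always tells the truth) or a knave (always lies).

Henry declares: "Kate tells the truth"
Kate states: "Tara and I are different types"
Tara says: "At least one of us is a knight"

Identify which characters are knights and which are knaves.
Henry is a knave.
Kate is a knave.
Tara is a knave.

Verification:
- Henry (knave) says "Kate tells the truth" - this is FALSE (a lie) because Kate is a knave.
- Kate (knave) says "Tara and I are different types" - this is FALSE (a lie) because Kate is a knave and Tara is a knave.
- Tara (knave) says "At least one of us is a knight" - this is FALSE (a lie) because no one is a knight.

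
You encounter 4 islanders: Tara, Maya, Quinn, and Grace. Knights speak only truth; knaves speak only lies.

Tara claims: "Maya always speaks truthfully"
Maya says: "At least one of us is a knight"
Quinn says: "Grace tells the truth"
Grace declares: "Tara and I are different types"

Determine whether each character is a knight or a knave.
Tara is a knave.
Maya is a knave.
Quinn is a knave.
Grace is a knave.

Verification:
- Tara (knave) says "Maya always speaks truthfully" - this is FALSE (a lie) because Maya is a knave.
- Maya (knave) says "At least one of us is a knight" - this is FALSE (a lie) because no one is a knight.
- Quinn (knave) says "Grace tells the truth" - this is FALSE (a lie) because Grace is a knave.
- Grace (knave) says "Tara and I are different types" - this is FALSE (a lie) because Grace is a knave and Tara is a knave.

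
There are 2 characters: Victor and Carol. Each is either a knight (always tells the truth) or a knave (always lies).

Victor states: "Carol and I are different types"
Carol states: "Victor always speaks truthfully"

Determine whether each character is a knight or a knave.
Victor is a knave.
Carol is a knave.

Verification:
- Victor (knave) says "Carol and I are different types" - this is FALSE (a lie) because Victor is a knave and Carol is a knave.
- Carol (knave) says "Victor always speaks truthfully" - this is FALSE (a lie) because Victor is a knave.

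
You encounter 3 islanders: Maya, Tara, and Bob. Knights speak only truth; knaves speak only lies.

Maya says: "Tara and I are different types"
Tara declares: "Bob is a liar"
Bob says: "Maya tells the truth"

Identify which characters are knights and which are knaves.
Maya is a knight.
Tara is a knave.
Bob is a knight.

Verification:
- Maya (knight) says "Tara and I are different types" - this is TRUE because Maya is a knight and Tara is a knave.
- Tara (knave) says "Bob is a liar" - this is FALSE (a lie) because Bob is a knight.
- Bob (knight) says "Maya tells the truth" - this is TRUE because Maya is a knight.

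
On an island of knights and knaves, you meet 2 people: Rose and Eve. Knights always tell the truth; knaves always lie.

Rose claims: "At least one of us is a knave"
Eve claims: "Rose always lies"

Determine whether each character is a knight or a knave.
Rose is a knight.
Eve is a knave.

Verification:
- Rose (knight) says "At least one of us is a knave" - this is TRUE because Eve is a knave.
- Eve (knave) says "Rose always lies" - this is FALSE (a lie) because Rose is a knight.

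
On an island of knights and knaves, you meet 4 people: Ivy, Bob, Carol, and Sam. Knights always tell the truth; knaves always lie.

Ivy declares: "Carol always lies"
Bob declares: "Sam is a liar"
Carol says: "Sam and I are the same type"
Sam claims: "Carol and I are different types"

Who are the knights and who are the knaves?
Ivy is a knight.
Bob is a knave.
Carol is a knave.
Sam is a knight.

Verification:
- Ivy (knight) says "Carol always lies" - this is TRUE because Carol is a knave.
- Bob (knave) says "Sam is a liar" - this is FALSE (a lie) because Sam is a knight.
- Carol (knave) says "Sam and I are the same type" - this is FALSE (a lie) because Carol is a knave and Sam is a knight.
- Sam (knight) says "Carol and I are different types" - this is TRUE because Sam is a knight and Carol is a knave.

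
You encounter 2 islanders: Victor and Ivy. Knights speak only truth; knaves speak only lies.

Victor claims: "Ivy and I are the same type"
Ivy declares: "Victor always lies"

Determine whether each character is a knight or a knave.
Victor is a knave.
Ivy is a knight.

Verification:
- Victor (knave) says "Ivy and I are the same type" - this is FALSE (a lie) because Victor is a knave and Ivy is a knight.
- Ivy (knight) says "Victor always lies" - this is TRUE because Victor is a knave.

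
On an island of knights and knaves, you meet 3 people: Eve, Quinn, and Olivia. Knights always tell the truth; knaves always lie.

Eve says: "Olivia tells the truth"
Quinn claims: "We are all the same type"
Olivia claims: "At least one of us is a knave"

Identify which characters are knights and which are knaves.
Eve is a knight.
Quinn is a knave.
Olivia is a knight.

Verification:
- Eve (knight) says "Olivia tells the truth" - this is TRUE because Olivia is a knight.
- Quinn (knave) says "We are all the same type" - this is FALSE (a lie) because Eve and Olivia are knights and Quinn is a knave.
- Olivia (knight) says "At least one of us is a knave" - this is TRUE because Quinn is a knave.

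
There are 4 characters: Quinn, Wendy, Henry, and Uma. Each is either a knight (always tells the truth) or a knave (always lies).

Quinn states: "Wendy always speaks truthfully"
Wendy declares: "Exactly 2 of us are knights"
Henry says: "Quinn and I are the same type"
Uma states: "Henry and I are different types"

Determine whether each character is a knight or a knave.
Quinn is a knight.
Wendy is a knight.
Henry is a knave.
Uma is a knave.

Verification:
- Quinn (knight) says "Wendy always speaks truthfully" - this is TRUE because Wendy is a knight.
- Wendy (knight) says "Exactly 2 of us are knights" - this is TRUE because there are 2 knights.
- Henry (knave) says "Quinn and I are the same type" - this is FALSE (a lie) because Henry is a knave and Quinn is a knight.
- Uma (knave) says "Henry and I are different types" - this is FALSE (a lie) because Uma is a knave and Henry is a knave.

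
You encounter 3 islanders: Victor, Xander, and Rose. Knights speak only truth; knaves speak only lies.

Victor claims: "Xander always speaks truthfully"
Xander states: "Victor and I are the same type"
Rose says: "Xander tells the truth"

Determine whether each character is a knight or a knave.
Victor is a knight.
Xander is a knight.
Rose is a knight.

Verification:
- Victor (knight) says "Xander always speaks truthfully" - this is TRUE because Xander is a knight.
- Xander (knight) says "Victor and I are the same type" - this is TRUE because Xander is a knight and Victor is a knight.
- Rose (knight) says "Xander tells the truth" - this is TRUE because Xander is a knight.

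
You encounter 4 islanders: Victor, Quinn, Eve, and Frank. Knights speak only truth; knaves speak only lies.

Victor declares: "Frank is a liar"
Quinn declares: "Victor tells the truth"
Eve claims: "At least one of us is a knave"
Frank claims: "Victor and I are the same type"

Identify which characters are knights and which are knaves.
Victor is a knight.
Quinn is a knight.
Eve is a knight.
Frank is a knave.

Verification:
- Victor (knight) says "Frank is a liar" - this is TRUE because Frank is a knave.
- Quinn (knight) says "Victor tells the truth" - this is TRUE because Victor is a knight.
- Eve (knight) says "At least one of us is a knave" - this is TRUE because Frank is a knave.
- Frank (knave) says "Victor and I are the same type" - this is FALSE (a lie) because Frank is a knave and Victor is a knight.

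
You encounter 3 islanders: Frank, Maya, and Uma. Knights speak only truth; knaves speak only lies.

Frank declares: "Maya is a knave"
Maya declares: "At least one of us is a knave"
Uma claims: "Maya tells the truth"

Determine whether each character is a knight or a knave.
Frank is a knave.
Maya is a knight.
Uma is a knight.

Verification:
- Frank (knave) says "Maya is a knave" - this is FALSE (a lie) because Maya is a knight.
- Maya (knight) says "At least one of us is a knave" - this is TRUE because Frank is a knave.
- Uma (knight) says "Maya tells the truth" - this is TRUE because Maya is a knight.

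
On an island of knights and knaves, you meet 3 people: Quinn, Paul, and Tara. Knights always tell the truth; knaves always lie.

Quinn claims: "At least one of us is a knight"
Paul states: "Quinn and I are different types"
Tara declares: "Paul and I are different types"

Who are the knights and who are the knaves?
Quinn is a knave.
Paul is a knave.
Tara is a knave.

Verification:
- Quinn (knave) says "At least one of us is a knight" - this is FALSE (a lie) because no one is a knight.
- Paul (knave) says "Quinn and I are different types" - this is FALSE (a lie) because Paul is a knave and Quinn is a knave.
- Tara (knave) says "Paul and I are different types" - this is FALSE (a lie) because Tara is a knave and Paul is a knave.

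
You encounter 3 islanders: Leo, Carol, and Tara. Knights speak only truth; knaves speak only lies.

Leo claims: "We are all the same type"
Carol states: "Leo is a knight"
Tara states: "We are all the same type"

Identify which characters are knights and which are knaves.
Leo is a knight.
Carol is a knight.
Tara is a knight.

Verification:
- Leo (knight) says "We are all the same type" - this is TRUE because Leo, Carol, and Tara are knights.
- Carol (knight) says "Leo is a knight" - this is TRUE because Leo is a knight.
- Tara (knight) says "We are all the same type" - this is TRUE because Leo, Carol, and Tara are knights.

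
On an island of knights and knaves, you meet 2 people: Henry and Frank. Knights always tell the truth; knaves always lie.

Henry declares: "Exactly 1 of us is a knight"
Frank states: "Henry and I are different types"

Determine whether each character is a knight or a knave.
Henry is a knave.
Frank is a knave.

Verification:
- Henry (knave) says "Exactly 1 of us is a knight" - this is FALSE (a lie) because there are 0 knights.
- Frank (knave) says "Henry and I are different types" - this is FALSE (a lie) because Frank is a knave and Henry is a knave.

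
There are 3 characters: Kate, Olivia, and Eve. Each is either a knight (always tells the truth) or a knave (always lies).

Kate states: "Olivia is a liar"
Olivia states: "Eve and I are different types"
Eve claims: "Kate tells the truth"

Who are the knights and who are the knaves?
Kate is a knave.
Olivia is a knight.
Eve is a knave.

Verification:
- Kate (knave) says "Olivia is a liar" - this is FALSE (a lie) because Olivia is a knight.
- Olivia (knight) says "Eve and I are different types" - this is TRUE because Olivia is a knight and Eve is a knave.
- Eve (knave) says "Kate tells the truth" - this is FALSE (a lie) because Kate is a knave.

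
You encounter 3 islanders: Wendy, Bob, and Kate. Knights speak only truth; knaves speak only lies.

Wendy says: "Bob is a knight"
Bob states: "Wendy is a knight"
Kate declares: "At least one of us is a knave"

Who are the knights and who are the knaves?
Wendy is a knave.
Bob is a knave.
Kate is a knight.

Verification:
- Wendy (knave) says "Bob is a knight" - this is FALSE (a lie) because Bob is a knave.
- Bob (knave) says "Wendy is a knight" - this is FALSE (a lie) because Wendy is a knave.
- Kate (knight) says "At least one of us is a knave" - this is TRUE because Wendy and Bob are knaves.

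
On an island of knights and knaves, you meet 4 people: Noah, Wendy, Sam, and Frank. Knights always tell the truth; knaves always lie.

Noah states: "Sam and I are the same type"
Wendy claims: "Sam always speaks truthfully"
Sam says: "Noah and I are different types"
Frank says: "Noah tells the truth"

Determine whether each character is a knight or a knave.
Noah is a knave.
Wendy is a knight.
Sam is a knight.
Frank is a knave.

Verification:
- Noah (knave) says "Sam and I are the same type" - this is FALSE (a lie) because Noah is a knave and Sam is a knight.
- Wendy (knight) says "Sam always speaks truthfully" - this is TRUE because Sam is a knight.
- Sam (knight) says "Noah and I are different types" - this is TRUE because Sam is a knight and Noah is a knave.
- Frank (knave) says "Noah tells the truth" - this is FALSE (a lie) because Noah is a knave.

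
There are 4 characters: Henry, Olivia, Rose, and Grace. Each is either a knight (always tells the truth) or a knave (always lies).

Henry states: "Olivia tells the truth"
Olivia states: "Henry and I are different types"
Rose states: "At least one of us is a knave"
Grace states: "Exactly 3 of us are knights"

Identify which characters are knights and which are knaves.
Henry is a knave.
Olivia is a knave.
Rose is a knight.
Grace is a knave.

Verification:
- Henry (knave) says "Olivia tells the truth" - this is FALSE (a lie) because Olivia is a knave.
- Olivia (knave) says "Henry and I are different types" - this is FALSE (a lie) because Olivia is a knave and Henry is a knave.
- Rose (knight) says "At least one of us is a knave" - this is TRUE because Henry, Olivia, and Grace are knaves.
- Grace (knave) says "Exactly 3 of us are knights" - this is FALSE (a lie) because there are 1 knights.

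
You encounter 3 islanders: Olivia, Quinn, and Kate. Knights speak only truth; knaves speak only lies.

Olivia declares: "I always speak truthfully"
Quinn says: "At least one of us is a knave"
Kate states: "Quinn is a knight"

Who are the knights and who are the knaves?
Olivia is a knave.
Quinn is a knight.
Kate is a knight.

Verification:
- Olivia (knave) says "I always speak truthfully" - this is FALSE (a lie) because Olivia is a knave.
- Quinn (knight) says "At least one of us is a knave" - this is TRUE because Olivia is a knave.
- Kate (knight) says "Quinn is a knight" - this is TRUE because Quinn is a knight.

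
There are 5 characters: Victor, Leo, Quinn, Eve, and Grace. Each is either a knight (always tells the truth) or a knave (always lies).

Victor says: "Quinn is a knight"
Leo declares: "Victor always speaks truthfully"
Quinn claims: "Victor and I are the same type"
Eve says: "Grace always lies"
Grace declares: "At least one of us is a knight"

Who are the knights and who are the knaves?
Victor is a knight.
Leo is a knight.
Quinn is a knight.
Eve is a knave.
Grace is a knight.

Verification:
- Victor (knight) says "Quinn is a knight" - this is TRUE because Quinn is a knight.
- Leo (knight) says "Victor always speaks truthfully" - this is TRUE because Victor is a knight.
- Quinn (knight) says "Victor and I are the same type" - this is TRUE because Quinn is a knight and Victor is a knight.
- Eve (knave) says "Grace always lies" - this is FALSE (a lie) because Grace is a knight.
- Grace (knight) says "At least one of us is a knight" - this is TRUE because Victor, Leo, Quinn, and Grace are knights.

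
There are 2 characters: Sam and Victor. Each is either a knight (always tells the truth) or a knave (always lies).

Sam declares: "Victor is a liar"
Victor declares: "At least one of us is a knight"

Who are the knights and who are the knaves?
Sam is a knave.
Victor is a knight.

Verification:
- Sam (knave) says "Victor is a liar" - this is FALSE (a lie) because Victor is a knight.
- Victor (knight) says "At least one of us is a knight" - this is TRUE because Victor is a knight.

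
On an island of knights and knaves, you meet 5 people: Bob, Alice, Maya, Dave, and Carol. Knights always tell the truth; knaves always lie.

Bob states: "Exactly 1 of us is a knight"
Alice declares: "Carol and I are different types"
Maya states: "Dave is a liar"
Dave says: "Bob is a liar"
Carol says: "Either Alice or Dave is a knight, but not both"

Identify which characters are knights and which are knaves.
Bob is a knave.
Alice is a knight.
Maya is a knave.
Dave is a knight.
Carol is a knave.

Verification:
- Bob (knave) says "Exactly 1 of us is a knight" - this is FALSE (a lie) because there are 2 knights.
- Alice (knight) says "Carol and I are different types" - this is TRUE because Alice is a knight and Carol is a knave.
- Maya (knave) says "Dave is a liar" - this is FALSE (a lie) because Dave is a knight.
- Dave (knight) says "Bob is a liar" - this is TRUE because Bob is a knave.
- Carol (knave) says "Either Alice or Dave is a knight, but not both" - this is FALSE (a lie) because Alice is a knight and Dave is a knight.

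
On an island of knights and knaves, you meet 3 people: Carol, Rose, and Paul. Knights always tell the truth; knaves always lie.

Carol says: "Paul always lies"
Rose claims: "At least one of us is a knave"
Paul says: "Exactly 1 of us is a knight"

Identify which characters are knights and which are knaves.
Carol is a knight.
Rose is a knight.
Paul is a knave.

Verification:
- Carol (knight) says "Paul always lies" - this is TRUE because Paul is a knave.
- Rose (knight) says "At least one of us is a knave" - this is TRUE because Paul is a knave.
- Paul (knave) says "Exactly 1 of us is a knight" - this is FALSE (a lie) because there are 2 knights.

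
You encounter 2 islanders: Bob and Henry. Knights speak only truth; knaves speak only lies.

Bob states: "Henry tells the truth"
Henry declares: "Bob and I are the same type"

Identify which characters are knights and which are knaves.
Bob is a knight.
Henry is a knight.

Verification:
- Bob (knight) says "Henry tells the truth" - this is TRUE because Henry is a knight.
- Henry (knight) says "Bob and I are the same type" - this is TRUE because Henry is a knight and Bob is a knight.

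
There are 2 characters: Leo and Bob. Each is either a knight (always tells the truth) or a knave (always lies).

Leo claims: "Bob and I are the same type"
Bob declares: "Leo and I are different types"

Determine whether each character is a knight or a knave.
Leo is a knave.
Bob is a knight.

Verification:
- Leo (knave) says "Bob and I are the same type" - this is FALSE (a lie) because Leo is a knave and Bob is a knight.
- Bob (knight) says "Leo and I are different types" - this is TRUE because Bob is a knight and Leo is a knave.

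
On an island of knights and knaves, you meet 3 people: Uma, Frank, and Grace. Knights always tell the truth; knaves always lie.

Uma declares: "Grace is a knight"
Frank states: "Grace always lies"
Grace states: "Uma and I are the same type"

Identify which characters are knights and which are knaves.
Uma is a knight.
Frank is a knave.
Grace is a knight.

Verification:
- Uma (knight) says "Grace is a knight" - this is TRUE because Grace is a knight.
- Frank (knave) says "Grace always lies" - this is FALSE (a lie) because Grace is a knight.
- Grace (knight) says "Uma and I are the same type" - this is TRUE because Grace is a knight and Uma is a knight.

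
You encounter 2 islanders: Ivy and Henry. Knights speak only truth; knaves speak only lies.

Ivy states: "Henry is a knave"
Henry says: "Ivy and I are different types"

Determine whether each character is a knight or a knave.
Ivy is a knave.
Henry is a knight.

Verification:
- Ivy (knave) says "Henry is a knave" - this is FALSE (a lie) because Henry is a knight.
- Henry (knight) says "Ivy and I are different types" - this is TRUE because Henry is a knight and Ivy is a knave.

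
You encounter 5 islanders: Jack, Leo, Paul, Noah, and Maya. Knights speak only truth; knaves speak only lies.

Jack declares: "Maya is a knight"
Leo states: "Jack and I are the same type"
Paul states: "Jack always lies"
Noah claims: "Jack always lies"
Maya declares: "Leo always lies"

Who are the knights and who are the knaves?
Jack is a knight.
Leo is a knave.
Paul is a knave.
Noah is a knave.
Maya is a knight.

Verification:
- Jack (knight) says "Maya is a knight" - this is TRUE because Maya is a knight.
- Leo (knave) says "Jack and I are the same type" - this is FALSE (a lie) because Leo is a knave and Jack is a knight.
- Paul (knave) says "Jack always lies" - this is FALSE (a lie) because Jack is a knight.
- Noah (knave) says "Jack always lies" - this is FALSE (a lie) because Jack is a knight.
- Maya (knight) says "Leo always lies" - this is TRUE because Leo is a knave.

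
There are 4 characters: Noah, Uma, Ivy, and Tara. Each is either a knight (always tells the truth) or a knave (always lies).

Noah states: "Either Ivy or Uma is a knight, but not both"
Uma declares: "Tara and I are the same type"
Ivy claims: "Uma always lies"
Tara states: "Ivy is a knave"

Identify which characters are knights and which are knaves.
Noah is a knight.
Uma is a knight.
Ivy is a knave.
Tara is a knight.

Verification:
- Noah (knight) says "Either Ivy or Uma is a knight, but not both" - this is TRUE because Ivy is a knave and Uma is a knight.
- Uma (knight) says "Tara and I are the same type" - this is TRUE because Uma is a knight and Tara is a knight.
- Ivy (knave) says "Uma always lies" - this is FALSE (a lie) because Uma is a knight.
- Tara (knight) says "Ivy is a knave" - this is TRUE because Ivy is a knave.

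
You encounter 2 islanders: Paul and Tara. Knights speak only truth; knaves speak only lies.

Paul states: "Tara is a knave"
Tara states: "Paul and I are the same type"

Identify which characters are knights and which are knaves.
Paul is a knight.
Tara is a knave.

Verification:
- Paul (knight) says "Tara is a knave" - this is TRUE because Tara is a knave.
- Tara (knave) says "Paul and I are the same type" - this is FALSE (a lie) because Tara is a knave and Paul is a knight.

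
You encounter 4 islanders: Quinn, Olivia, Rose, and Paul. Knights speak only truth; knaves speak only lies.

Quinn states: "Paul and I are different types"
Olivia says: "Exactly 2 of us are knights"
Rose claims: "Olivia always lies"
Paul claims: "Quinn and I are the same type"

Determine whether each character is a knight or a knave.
Quinn is a knight.
Olivia is a knight.
Rose is a knave.
Paul is a knave.

Verification:
- Quinn (knight) says "Paul and I are different types" - this is TRUE because Quinn is a knight and Paul is a knave.
- Olivia (knight) says "Exactly 2 of us are knights" - this is TRUE because there are 2 knights.
- Rose (knave) says "Olivia always lies" - this is FALSE (a lie) because Olivia is a knight.
- Paul (knave) says "Quinn and I are the same type" - this is FALSE (a lie) because Paul is a knave and Quinn is a knight.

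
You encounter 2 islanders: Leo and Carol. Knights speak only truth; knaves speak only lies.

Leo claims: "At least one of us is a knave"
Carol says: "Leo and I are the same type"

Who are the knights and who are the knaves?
Leo is a knight.
Carol is a knave.

Verification:
- Leo (knight) says "At least one of us is a knave" - this is TRUE because Carol is a knave.
- Carol (knave) says "Leo and I are the same type" - this is FALSE (a lie) because Carol is a knave and Leo is a knight.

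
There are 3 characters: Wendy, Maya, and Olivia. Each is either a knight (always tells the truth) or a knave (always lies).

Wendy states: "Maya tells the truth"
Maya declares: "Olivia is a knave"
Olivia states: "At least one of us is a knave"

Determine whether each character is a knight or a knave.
Wendy is a knave.
Maya is a knave.
Olivia is a knight.

Verification:
- Wendy (knave) says "Maya tells the truth" - this is FALSE (a lie) because Maya is a knave.
- Maya (knave) says "Olivia is a knave" - this is FALSE (a lie) because Olivia is a knight.
- Olivia (knight) says "At least one of us is a knave" - this is TRUE because Wendy and Maya are knaves.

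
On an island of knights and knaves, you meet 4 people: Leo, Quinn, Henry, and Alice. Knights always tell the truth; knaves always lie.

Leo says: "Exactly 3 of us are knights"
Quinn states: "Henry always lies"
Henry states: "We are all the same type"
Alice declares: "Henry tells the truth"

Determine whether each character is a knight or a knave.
Leo is a knave.
Quinn is a knight.
Henry is a knave.
Alice is a knave.

Verification:
- Leo (knave) says "Exactly 3 of us are knights" - this is FALSE (a lie) because there are 1 knights.
- Quinn (knight) says "Henry always lies" - this is TRUE because Henry is a knave.
- Henry (knave) says "We are all the same type" - this is FALSE (a lie) because Quinn is a knight and Leo, Henry, and Alice are knaves.
- Alice (knave) says "Henry tells the truth" - this is FALSE (a lie) because Henry is a knave.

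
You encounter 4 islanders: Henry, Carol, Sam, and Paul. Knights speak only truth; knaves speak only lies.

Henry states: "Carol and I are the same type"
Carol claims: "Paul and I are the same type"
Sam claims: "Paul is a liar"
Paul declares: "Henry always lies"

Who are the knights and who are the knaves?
Henry is a knave.
Carol is a knight.
Sam is a knave.
Paul is a knight.

Verification:
- Henry (knave) says "Carol and I are the same type" - this is FALSE (a lie) because Henry is a knave and Carol is a knight.
- Carol (knight) says "Paul and I are the same type" - this is TRUE because Carol is a knight and Paul is a knight.
- Sam (knave) says "Paul is a liar" - this is FALSE (a lie) because Paul is a knight.
- Paul (knight) says "Henry always lies" - this is TRUE because Henry is a knave.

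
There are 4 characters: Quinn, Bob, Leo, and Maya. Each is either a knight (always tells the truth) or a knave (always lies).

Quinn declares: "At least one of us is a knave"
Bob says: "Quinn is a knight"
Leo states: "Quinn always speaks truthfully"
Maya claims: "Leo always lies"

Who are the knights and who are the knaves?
Quinn is a knight.
Bob is a knight.
Leo is a knight.
Maya is a knave.

Verification:
- Quinn (knight) says "At least one of us is a knave" - this is TRUE because Maya is a knave.
- Bob (knight) says "Quinn is a knight" - this is TRUE because Quinn is a knight.
- Leo (knight) says "Quinn always speaks truthfully" - this is TRUE because Quinn is a knight.
- Maya (knave) says "Leo always lies" - this is FALSE (a lie) because Leo is a knight.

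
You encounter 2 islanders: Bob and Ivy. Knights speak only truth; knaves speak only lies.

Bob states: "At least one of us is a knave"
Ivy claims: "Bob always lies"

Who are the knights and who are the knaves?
Bob is a knight.
Ivy is a knave.

Verification:
- Bob (knight) says "At least one of us is a knave" - this is TRUE because Ivy is a knave.
- Ivy (knave) says "Bob always lies" - this is FALSE (a lie) because Bob is a knight.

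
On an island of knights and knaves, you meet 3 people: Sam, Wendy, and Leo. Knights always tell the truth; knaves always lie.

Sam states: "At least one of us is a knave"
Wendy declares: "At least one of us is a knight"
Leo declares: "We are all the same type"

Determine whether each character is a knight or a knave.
Sam is a knight.
Wendy is a knight.
Leo is a knave.

Verification:
- Sam (knight) says "At least one of us is a knave" - this is TRUE because Leo is a knave.
- Wendy (knight) says "At least one of us is a knight" - this is TRUE because Sam and Wendy are knights.
- Leo (knave) says "We are all the same type" - this is FALSE (a lie) because Sam and Wendy are knights and Leo is a knave.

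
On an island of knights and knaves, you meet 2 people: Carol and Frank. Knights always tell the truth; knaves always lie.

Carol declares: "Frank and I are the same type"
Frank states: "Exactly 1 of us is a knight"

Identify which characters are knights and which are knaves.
Carol is a knave.
Frank is a knight.

Verification:
- Carol (knave) says "Frank and I are the same type" - this is FALSE (a lie) because Carol is a knave and Frank is a knight.
- Frank (knight) says "Exactly 1 of us is a knight" - this is TRUE because there are 1 knights.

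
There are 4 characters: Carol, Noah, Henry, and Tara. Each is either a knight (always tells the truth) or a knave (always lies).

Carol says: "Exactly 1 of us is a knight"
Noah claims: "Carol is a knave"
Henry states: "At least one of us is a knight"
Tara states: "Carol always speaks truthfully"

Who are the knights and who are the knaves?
Carol is a knave.
Noah is a knight.
Henry is a knight.
Tara is a knave.

Verification:
- Carol (knave) says "Exactly 1 of us is a knight" - this is FALSE (a lie) because there are 2 knights.
- Noah (knight) says "Carol is a knave" - this is TRUE because Carol is a knave.
- Henry (knight) says "At least one of us is a knight" - this is TRUE because Noah and Henry are knights.
- Tara (knave) says "Carol always speaks truthfully" - this is FALSE (a lie) because Carol is a knave.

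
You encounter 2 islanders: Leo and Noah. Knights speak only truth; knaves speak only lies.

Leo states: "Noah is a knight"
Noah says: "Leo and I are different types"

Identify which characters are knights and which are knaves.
Leo is a knave.
Noah is a knave.

Verification:
- Leo (knave) says "Noah is a knight" - this is FALSE (a lie) because Noah is a knave.
- Noah (knave) says "Leo and I are different types" - this is FALSE (a lie) because Noah is a knave and Leo is a knave.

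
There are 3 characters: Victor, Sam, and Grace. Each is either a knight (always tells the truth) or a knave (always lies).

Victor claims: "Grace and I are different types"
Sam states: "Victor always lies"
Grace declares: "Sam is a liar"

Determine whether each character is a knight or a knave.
Victor is a knave.
Sam is a knight.
Grace is a knave.

Verification:
- Victor (knave) says "Grace and I are different types" - this is FALSE (a lie) because Victor is a knave and Grace is a knave.
- Sam (knight) says "Victor always lies" - this is TRUE because Victor is a knave.
- Grace (knave) says "Sam is a liar" - this is FALSE (a lie) because Sam is a knight.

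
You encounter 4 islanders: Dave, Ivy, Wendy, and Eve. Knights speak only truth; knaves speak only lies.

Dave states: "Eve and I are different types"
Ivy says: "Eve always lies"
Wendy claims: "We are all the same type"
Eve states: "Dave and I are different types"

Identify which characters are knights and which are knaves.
Dave is a knave.
Ivy is a knight.
Wendy is a knave.
Eve is a knave.

Verification:
- Dave (knave) says "Eve and I are different types" - this is FALSE (a lie) because Dave is a knave and Eve is a knave.
- Ivy (knight) says "Eve always lies" - this is TRUE because Eve is a knave.
- Wendy (knave) says "We are all the same type" - this is FALSE (a lie) because Ivy is a knight and Dave, Wendy, and Eve are knaves.
- Eve (knave) says "Dave and I are different types" - this is FALSE (a lie) because Eve is a knave and Dave is a knave.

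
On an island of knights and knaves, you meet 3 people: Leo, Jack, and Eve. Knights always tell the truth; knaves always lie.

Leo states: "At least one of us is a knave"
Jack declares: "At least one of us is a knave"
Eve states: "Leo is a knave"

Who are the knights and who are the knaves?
Leo is a knight.
Jack is a knight.
Eve is a knave.

Verification:
- Leo (knight) says "At least one of us is a knave" - this is TRUE because Eve is a knave.
- Jack (knight) says "At least one of us is a knave" - this is TRUE because Eve is a knave.
- Eve (knave) says "Leo is a knave" - this is FALSE (a lie) because Leo is a knight.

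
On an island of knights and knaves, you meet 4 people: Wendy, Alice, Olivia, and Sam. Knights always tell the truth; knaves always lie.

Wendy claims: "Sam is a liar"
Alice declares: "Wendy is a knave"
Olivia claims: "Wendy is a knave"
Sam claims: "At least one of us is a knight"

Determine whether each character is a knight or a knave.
Wendy is a knave.
Alice is a knight.
Olivia is a knight.
Sam is a knight.

Verification:
- Wendy (knave) says "Sam is a liar" - this is FALSE (a lie) because Sam is a knight.
- Alice (knight) says "Wendy is a knave" - this is TRUE because Wendy is a knave.
- Olivia (knight) says "Wendy is a knave" - this is TRUE because Wendy is a knave.
- Sam (knight) says "At least one of us is a knight" - this is TRUE because Alice, Olivia, and Sam are knights.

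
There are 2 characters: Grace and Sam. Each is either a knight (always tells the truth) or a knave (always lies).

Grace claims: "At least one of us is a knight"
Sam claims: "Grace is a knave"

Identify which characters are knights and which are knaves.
Grace is a knight.
Sam is a knave.

Verification:
- Grace (knight) says "At least one of us is a knight" - this is TRUE because Grace is a knight.
- Sam (knave) says "Grace is a knave" - this is FALSE (a lie) because Grace is a knight.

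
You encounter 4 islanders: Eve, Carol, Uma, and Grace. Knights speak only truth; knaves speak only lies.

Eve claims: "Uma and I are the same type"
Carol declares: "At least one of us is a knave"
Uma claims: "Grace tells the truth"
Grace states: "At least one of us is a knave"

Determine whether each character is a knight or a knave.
Eve is a knave.
Carol is a knight.
Uma is a knight.
Grace is a knight.

Verification:
- Eve (knave) says "Uma and I are the same type" - this is FALSE (a lie) because Eve is a knave and Uma is a knight.
- Carol (knight) says "At least one of us is a knave" - this is TRUE because Eve is a knave.
- Uma (knight) says "Grace tells the truth" - this is TRUE because Grace is a knight.
- Grace (knight) says "At least one of us is a knave" - this is TRUE because Eve is a knave.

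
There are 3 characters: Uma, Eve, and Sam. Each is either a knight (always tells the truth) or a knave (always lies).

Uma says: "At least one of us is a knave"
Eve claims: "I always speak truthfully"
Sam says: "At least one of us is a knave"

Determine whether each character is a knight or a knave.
Uma is a knight.
Eve is a knave.
Sam is a knight.

Verification:
- Uma (knight) says "At least one of us is a knave" - this is TRUE because Eve is a knave.
- Eve (knave) says "I always speak truthfully" - this is FALSE (a lie) because Eve is a knave.
- Sam (knight) says "At least one of us is a knave" - this is TRUE because Eve is a knave.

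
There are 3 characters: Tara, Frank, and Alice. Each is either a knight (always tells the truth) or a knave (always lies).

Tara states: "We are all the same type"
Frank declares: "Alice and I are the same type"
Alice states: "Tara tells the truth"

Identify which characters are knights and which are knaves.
Tara is a knight.
Frank is a knight.
Alice is a knight.

Verification:
- Tara (knight) says "We are all the same type" - this is TRUE because Tara, Frank, and Alice are knights.
- Frank (knight) says "Alice and I are the same type" - this is TRUE because Frank is a knight and Alice is a knight.
- Alice (knight) says "Tara tells the truth" - this is TRUE because Tara is a knight.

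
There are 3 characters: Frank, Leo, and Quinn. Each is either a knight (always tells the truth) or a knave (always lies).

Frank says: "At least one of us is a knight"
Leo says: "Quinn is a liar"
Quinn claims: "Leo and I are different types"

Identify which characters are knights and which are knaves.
Frank is a knight.
Leo is a knave.
Quinn is a knight.

Verification:
- Frank (knight) says "At least one of us is a knight" - this is TRUE because Frank and Quinn are knights.
- Leo (knave) says "Quinn is a liar" - this is FALSE (a lie) because Quinn is a knight.
- Quinn (knight) says "Leo and I are different types" - this is TRUE because Quinn is a knight and Leo is a knave.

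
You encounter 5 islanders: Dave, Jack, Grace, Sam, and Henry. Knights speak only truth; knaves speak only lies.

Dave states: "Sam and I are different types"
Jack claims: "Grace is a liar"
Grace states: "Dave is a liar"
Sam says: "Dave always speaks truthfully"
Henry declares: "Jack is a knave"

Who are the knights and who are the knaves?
Dave is a knave.
Jack is a knave.
Grace is a knight.
Sam is a knave.
Henry is a knight.

Verification:
- Dave (knave) says "Sam and I are different types" - this is FALSE (a lie) because Dave is a knave and Sam is a knave.
- Jack (knave) says "Grace is a liar" - this is FALSE (a lie) because Grace is a knight.
- Grace (knight) says "Dave is a liar" - this is TRUE because Dave is a knave.
- Sam (knave) says "Dave always speaks truthfully" - this is FALSE (a lie) because Dave is a knave.
- Henry (knight) says "Jack is a knave" - this is TRUE because Jack is a knave.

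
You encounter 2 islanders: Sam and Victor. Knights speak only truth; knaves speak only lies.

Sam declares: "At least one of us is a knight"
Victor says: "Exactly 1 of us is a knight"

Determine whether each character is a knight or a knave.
Sam is a knave.
Victor is a knave.

Verification:
- Sam (knave) says "At least one of us is a knight" - this is FALSE (a lie) because no one is a knight.
- Victor (knave) says "Exactly 1 of us is a knight" - this is FALSE (a lie) because there are 0 knights.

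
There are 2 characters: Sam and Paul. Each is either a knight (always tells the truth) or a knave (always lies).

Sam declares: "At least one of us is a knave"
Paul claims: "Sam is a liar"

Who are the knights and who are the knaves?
Sam is a knight.
Paul is a knave.

Verification:
- Sam (knight) says "At least one of us is a knave" - this is TRUE because Paul is a knave.
- Paul (knave) says "Sam is a liar" - this is FALSE (a lie) because Sam is a knight.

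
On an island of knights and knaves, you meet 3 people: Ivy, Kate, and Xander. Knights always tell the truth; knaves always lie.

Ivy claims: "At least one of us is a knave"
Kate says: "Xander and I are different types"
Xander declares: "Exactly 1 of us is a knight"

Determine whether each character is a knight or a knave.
Ivy is a knight.
Kate is a knight.
Xander is a knave.

Verification:
- Ivy (knight) says "At least one of us is a knave" - this is TRUE because Xander is a knave.
- Kate (knight) says "Xander and I are different types" - this is TRUE because Kate is a knight and Xander is a knave.
- Xander (knave) says "Exactly 1 of us is a knight" - this is FALSE (a lie) because there are 2 knights.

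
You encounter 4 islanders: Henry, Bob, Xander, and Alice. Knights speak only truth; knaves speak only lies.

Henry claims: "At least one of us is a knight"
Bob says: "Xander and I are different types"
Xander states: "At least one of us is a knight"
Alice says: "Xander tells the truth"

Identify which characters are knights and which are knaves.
Henry is a knave.
Bob is a knave.
Xander is a knave.
Alice is a knave.

Verification:
- Henry (knave) says "At least one of us is a knight" - this is FALSE (a lie) because no one is a knight.
- Bob (knave) says "Xander and I are different types" - this is FALSE (a lie) because Bob is a knave and Xander is a knave.
- Xander (knave) says "At least one of us is a knight" - this is FALSE (a lie) because no one is a knight.
- Alice (knave) says "Xander tells the truth" - this is FALSE (a lie) because Xander is a knave.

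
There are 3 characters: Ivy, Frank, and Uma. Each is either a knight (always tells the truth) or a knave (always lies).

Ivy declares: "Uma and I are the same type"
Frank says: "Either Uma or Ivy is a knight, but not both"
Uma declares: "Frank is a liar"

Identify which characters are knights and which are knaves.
Ivy is a knight.
Frank is a knave.
Uma is a knight.

Verification:
- Ivy (knight) says "Uma and I are the same type" - this is TRUE because Ivy is a knight and Uma is a knight.
- Frank (knave) says "Either Uma or Ivy is a knight, but not both" - this is FALSE (a lie) because Uma is a knight and Ivy is a knight.
- Uma (knight) says "Frank is a liar" - this is TRUE because Frank is a knave.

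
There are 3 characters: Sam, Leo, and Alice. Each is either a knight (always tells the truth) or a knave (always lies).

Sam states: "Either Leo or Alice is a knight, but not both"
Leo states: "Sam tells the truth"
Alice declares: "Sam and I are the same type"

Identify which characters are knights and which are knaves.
Sam is a knight.
Leo is a knight.
Alice is a knave.

Verification:
- Sam (knight) says "Either Leo or Alice is a knight, but not both" - this is TRUE because Leo is a knight and Alice is a knave.
- Leo (knight) says "Sam tells the truth" - this is TRUE because Sam is a knight.
- Alice (knave) says "Sam and I are the same type" - this is FALSE (a lie) because Alice is a knave and Sam is a knight.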